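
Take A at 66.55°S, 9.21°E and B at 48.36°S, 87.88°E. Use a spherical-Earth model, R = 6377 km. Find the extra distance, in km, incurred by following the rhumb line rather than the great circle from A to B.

Great circle: cos σ = sin φ₁ sin φ₂ + cos φ₁ cos φ₂ cos Δλ,  σ = 0.7414 rad → d_gc = 4727.6 km
Rhumb line: Δψ = +0.6055, q = Δφ/Δψ = 0.5243, d_rh = R√(Δφ²+q²Δλ²) = 5017.4 km
Excess = 5017.4 − 4727.6 = 289.8 ≈ 290 km

290 km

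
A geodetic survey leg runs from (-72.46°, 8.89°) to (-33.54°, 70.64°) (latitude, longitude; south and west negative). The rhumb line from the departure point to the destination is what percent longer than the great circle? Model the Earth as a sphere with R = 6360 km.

Great circle: σ = 0.8688 rad → d_gc = Rσ = 5525.7 km
Rhumb: Δφ = +0.6793, Δλ = +1.0777, Δψ = +1.2470, q = Δφ/Δψ = 0.5447 → d_rh = R√(Δφ²+q²Δλ²) = 5710.1 km
Excess = (5710.1 − 5525.7) / 5525.7 = 184.4 / 5525.7 = 3.34% ≈ 3.3%

3.3%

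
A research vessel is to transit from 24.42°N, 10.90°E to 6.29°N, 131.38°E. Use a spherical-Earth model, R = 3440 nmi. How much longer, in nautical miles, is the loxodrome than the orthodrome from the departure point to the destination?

Great circle: cos σ = sin φ₁ sin φ₂ + cos φ₁ cos φ₂ cos Δλ,  σ = 1.9974 rad → d_gc = 6871.07 nmi
Rhumb line: Δψ = -0.3297, q = Δφ/Δψ = 0.9597, d_rh = R√(Δφ²+q²Δλ²) = 7026.56 nmi
Excess = 7026.56 − 6871.07 = 155.49 ≈ 155 nmi

155 nmi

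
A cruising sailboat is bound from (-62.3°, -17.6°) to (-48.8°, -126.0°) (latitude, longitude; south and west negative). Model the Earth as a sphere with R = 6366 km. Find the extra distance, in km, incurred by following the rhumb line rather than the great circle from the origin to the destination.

Great circle: cos σ = sin φ₁ sin φ₂ + cos φ₁ cos φ₂ cos Δλ,  σ = 0.9649 rad → d_gc = 6142.3 km
Rhumb line: Δψ = +0.4217, q = Δφ/Δψ = 0.5587, d_rh = R√(Δφ²+q²Δλ²) = 6894.7 km
Excess = 6894.7 − 6142.3 = 752.4 ≈ 752 km

752 km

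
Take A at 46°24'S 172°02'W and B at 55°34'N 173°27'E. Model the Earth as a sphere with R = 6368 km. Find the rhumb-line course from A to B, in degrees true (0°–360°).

353.1°

Δψ = ln[tan(π/4+φ₂/2)/tan(π/4+φ₁/2)] = +2.0880
Δλ = -0.2534 rad (taken the short way round)
course = atan2(Δλ, Δψ) = 353.08°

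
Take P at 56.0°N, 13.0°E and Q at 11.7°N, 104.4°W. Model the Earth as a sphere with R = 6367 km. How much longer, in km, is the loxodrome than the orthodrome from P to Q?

Great circle: cos σ = sin φ₁ sin φ₂ + cos φ₁ cos φ₂ cos Δλ,  σ = 1.6548 rad → d_gc = 10535.9 km
Rhumb line: Δψ = -0.9794, q = Δφ/Δψ = 0.7894, d_rh = R√(Δφ²+q²Δλ²) = 11415.1 km
Excess = 11415.1 − 10535.9 = 879.2 ≈ 879 km

879 km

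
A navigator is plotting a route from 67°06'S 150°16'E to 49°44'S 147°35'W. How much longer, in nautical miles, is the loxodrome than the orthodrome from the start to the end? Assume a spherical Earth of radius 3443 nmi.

79 nmi

Great circle: cos σ = sin φ₁ sin φ₂ + cos φ₁ cos φ₂ cos Δλ,  σ = 0.6087 rad → d_gc = 2095.7 nmi
Rhumb line: Δψ = +0.5933, q = Δφ/Δψ = 0.5108, d_rh = R√(Δφ²+q²Δλ²) = 2174.6 nmi
Excess = 2174.6 − 2095.7 = 78.9 ≈ 79 nmi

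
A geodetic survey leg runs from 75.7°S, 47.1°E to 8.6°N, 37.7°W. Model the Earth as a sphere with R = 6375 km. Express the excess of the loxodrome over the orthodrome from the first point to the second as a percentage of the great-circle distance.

Great circle: σ = 1.6939 rad → d_gc = Rσ = 10798.4 km
Rhumb: Δφ = +1.4713, Δλ = -1.4800, Δψ = +2.2266, q = Δφ/Δψ = 0.6608 → d_rh = R√(Δφ²+q²Δλ²) = 11262.8 km
Excess = (11262.8 − 10798.4) / 10798.4 = 464.4 / 10798.4 = 4.30% ≈ 4.3%

4.3%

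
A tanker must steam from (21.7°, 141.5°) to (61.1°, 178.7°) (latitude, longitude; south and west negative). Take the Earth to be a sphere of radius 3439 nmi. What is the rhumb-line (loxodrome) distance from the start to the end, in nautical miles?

Δψ = ln[tan(π/4+φ₂/2)/tan(π/4+φ₁/2)] = +0.9679;  Δφ = +0.6877 rad,  Δλ = +0.6493 rad
q = Δφ/Δψ = 0.7105
d = R·√(Δφ² + q²Δλ²) = 3439·0.82805 = 2848 nmi

2848 nmi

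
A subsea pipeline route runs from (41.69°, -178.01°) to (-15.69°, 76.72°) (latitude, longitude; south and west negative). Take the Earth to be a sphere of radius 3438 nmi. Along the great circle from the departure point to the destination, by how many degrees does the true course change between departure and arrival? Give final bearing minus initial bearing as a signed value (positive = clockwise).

At departure: θ₁ = atan2(sin Δλ cos φ₂, cos φ₁ sin φ₂ − sin φ₁ cos φ₂ cos Δλ) = 267.95°
At arrival: θ₂ = atan2(sin Δλ cos φ₁, −cos φ₂ sin φ₁ + sin φ₂ cos φ₁ cos Δλ) = 230.82°
Δθ = θ₂ − θ₁ = -37.1°

-37.1°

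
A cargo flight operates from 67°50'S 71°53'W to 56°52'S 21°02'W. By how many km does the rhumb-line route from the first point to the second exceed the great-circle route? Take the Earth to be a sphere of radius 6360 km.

74 km

Great circle: cos σ = sin φ₁ sin φ₂ + cos φ₁ cos φ₂ cos Δλ,  σ = 0.4377 rad → d_gc = 2784.0 km
Rhumb line: Δψ = +0.4178, q = Δφ/Δψ = 0.4581, d_rh = R√(Δφ²+q²Δλ²) = 2858.1 km
Excess = 2858.1 − 2784.0 = 74.1 ≈ 74 km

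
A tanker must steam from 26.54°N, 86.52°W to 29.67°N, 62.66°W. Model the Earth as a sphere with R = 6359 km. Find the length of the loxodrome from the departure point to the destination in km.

2361 km

Δψ = ln[tan(π/4+φ₂/2)/tan(π/4+φ₁/2)] = +0.0619;  Δφ = +0.0546 rad,  Δλ = +0.4164 rad
q = Δφ/Δψ = 0.8819
d = R·√(Δφ² + q²Δλ²) = 6359·0.37130 = 2361 km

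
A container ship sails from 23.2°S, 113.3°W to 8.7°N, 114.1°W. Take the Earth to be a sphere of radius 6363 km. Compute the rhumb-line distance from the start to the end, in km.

Rhumb course C = atan2(Δλ, Δψ) with Δψ = ln[tan(π/4+φ₂/2)/tan(π/4+φ₁/2)] = +0.5689, Δλ = -0.0140 → C = 358.59°
d = R·|Δφ| / |cos C| = 6363·0.55676 / 0.99970 = 3544 km

3544 km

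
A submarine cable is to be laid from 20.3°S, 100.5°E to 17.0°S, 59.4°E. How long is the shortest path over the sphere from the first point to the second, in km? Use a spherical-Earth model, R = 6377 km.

cos σ = sin φ₁ sin φ₂ + cos φ₁ cos φ₂ cos Δλ
      = sin(-20.30°)sin(-17.00°) + cos(-20.30°)cos(-17.00°)cos(-41.10°) = 0.7773
σ = 38.985° → d = Rσ = 6377·0.68042 = 4339 km

4339 km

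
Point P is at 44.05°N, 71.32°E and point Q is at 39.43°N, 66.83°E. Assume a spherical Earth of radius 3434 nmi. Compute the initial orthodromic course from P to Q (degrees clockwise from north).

217.5°

N = sin Δλ·cos φ₂ = -0.0605;  D = cos φ₁ sin φ₂ − sin φ₁ cos φ₂ cos Δλ = -0.0789
initial course = atan2(N, D) = 217.47°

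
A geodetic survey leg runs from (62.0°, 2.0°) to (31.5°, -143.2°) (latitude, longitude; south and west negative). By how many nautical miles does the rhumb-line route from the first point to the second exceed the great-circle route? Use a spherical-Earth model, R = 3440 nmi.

1074 nmi

Great circle: cos σ = sin φ₁ sin φ₂ + cos φ₁ cos φ₂ cos Δλ,  σ = 1.4378 rad → d_gc = 4945.9 nmi
Rhumb line: Δψ = -0.8092, q = Δφ/Δψ = 0.6578, d_rh = R√(Δφ²+q²Δλ²) = 6020.0 nmi
Excess = 6020.0 − 4945.9 = 1074.1 ≈ 1074 nmi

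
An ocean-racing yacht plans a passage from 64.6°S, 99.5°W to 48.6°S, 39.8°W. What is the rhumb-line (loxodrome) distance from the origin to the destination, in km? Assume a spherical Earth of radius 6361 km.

Δψ = ln[tan(π/4+φ₂/2)/tan(π/4+φ₁/2)] = +0.5168;  Δφ = +0.2793 rad,  Δλ = +1.0420 rad
q = Δφ/Δψ = 0.5403
d = R·√(Δφ² + q²Δλ²) = 6361·0.62843 = 3997 km

3997 km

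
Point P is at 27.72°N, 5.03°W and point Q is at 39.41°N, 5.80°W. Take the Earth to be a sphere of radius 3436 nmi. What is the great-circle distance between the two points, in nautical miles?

cos σ = sin φ₁ sin φ₂ + cos φ₁ cos φ₂ cos Δλ
      = sin(27.72°)sin(39.41°) + cos(27.72°)cos(39.41°)cos(-0.77°) = 0.9792
σ = 11.707° → d = Rσ = 3436·0.20433 = 702 nmi

702 nmi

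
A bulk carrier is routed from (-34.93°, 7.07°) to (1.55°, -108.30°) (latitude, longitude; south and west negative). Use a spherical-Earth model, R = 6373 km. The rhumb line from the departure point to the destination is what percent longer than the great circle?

2.5%

Great circle: σ = 1.9462 rad → d_gc = Rσ = 12403.0 km
Rhumb: Δφ = +0.6367, Δλ = -2.0136, Δψ = +0.6784, q = Δφ/Δψ = 0.9385 → d_rh = R√(Δφ²+q²Δλ²) = 12708.9 km
Excess = (12708.9 − 12403.0) / 12403.0 = 305.9 / 12403.0 = 2.47% ≈ 2.5%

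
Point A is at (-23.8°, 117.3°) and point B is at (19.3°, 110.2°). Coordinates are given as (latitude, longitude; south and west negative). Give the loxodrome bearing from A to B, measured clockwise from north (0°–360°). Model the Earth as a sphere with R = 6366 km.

Δψ = ln[tan(π/4+φ₂/2)/tan(π/4+φ₁/2)] = +0.7713
Δλ = -0.1239 rad (taken the short way round)
course = atan2(Δλ, Δψ) = 350.87°

350.9°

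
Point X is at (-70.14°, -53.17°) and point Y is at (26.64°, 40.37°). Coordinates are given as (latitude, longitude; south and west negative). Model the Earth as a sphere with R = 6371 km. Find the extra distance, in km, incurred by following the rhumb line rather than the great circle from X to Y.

434 km

Great circle: cos σ = sin φ₁ sin φ₂ + cos φ₁ cos φ₂ cos Δλ,  σ = 2.0269 rad → d_gc = 12913.46 km
Rhumb line: Δψ = +2.2253, q = Δφ/Δψ = 0.7591, d_rh = R√(Δφ²+q²Δλ²) = 13347.04 km
Excess = 13347.04 − 12913.46 = 433.58 ≈ 434 km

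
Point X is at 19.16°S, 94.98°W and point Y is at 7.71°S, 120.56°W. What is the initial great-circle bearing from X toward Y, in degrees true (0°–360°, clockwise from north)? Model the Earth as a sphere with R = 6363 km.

291.3°

θ = atan2( sin Δλ·cos φ₂ ,  cos φ₁ sin φ₂ − sin φ₁ cos φ₂ cos Δλ )
  = atan2(-0.4279, +0.1666) = 291.28°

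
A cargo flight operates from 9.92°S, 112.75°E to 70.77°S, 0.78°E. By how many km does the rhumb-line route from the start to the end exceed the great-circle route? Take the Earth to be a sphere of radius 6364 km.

930 km

Great circle: cos σ = sin φ₁ sin φ₂ + cos φ₁ cos φ₂ cos Δλ,  σ = 1.5295 rad → d_gc = 9733.75 km
Rhumb line: Δψ = -1.6014, q = Δφ/Δψ = 0.6632, d_rh = R√(Δφ²+q²Δλ²) = 10663.32 km
Excess = 10663.32 − 9733.75 = 929.57 ≈ 930 km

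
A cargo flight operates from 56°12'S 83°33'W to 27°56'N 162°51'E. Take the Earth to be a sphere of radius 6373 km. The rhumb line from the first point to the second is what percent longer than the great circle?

2.7%

Great circle: σ = 2.1970 rad → d_gc = Rσ = 14001.2 km
Rhumb: Δφ = +1.4684, Δλ = -1.9827, Δψ = +1.6994, q = Δφ/Δψ = 0.8641 → d_rh = R√(Δφ²+q²Δλ²) = 14380.0 km
Excess = (14380.0 − 14001.2) / 14001.2 = 378.8 / 14001.2 = 2.71% ≈ 2.7%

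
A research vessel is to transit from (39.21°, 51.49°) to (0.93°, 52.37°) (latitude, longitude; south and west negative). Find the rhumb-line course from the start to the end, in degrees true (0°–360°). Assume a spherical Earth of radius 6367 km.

178.8°

Δψ = ln[tan(π/4+φ₂/2)/tan(π/4+φ₁/2)] = -0.7288
Δλ = +0.0154 rad (taken the short way round)
course = atan2(Δλ, Δψ) = 178.79°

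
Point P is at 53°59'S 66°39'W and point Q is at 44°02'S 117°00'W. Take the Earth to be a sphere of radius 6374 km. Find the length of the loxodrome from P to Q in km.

3821 km

Rhumb course C = atan2(Δλ, Δψ) with Δψ = ln[tan(π/4+φ₂/2)/tan(π/4+φ₁/2)] = +0.2660, Δλ = -0.8788 → C = 286.84°
d = R·|Δφ| / |cos C| = 6374·0.17366 / 0.28968 = 3821 km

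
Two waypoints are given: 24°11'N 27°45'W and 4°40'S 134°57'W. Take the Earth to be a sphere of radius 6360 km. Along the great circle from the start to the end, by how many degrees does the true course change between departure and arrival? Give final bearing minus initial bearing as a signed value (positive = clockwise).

Initial bearing θ₁ = atan2(sin Δλ cos φ₂, cos φ₁ sin φ₂ − sin φ₁ cos φ₂ cos Δλ) = 272.80°
Final bearing θ₂ = (initial bearing from the destination back to the start) + 180° = 246.09°
Δθ = θ₂ − θ₁ = -26.7°

-26.7°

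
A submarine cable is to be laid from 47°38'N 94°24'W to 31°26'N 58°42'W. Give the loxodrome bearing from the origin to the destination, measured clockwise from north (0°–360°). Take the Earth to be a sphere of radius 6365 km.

120.7°

Δψ = ln[tan(π/4+φ₂/2)/tan(π/4+φ₁/2)] = -0.3695
Δλ = +0.6231 rad (taken the short way round)
course = atan2(Δλ, Δψ) = 120.67°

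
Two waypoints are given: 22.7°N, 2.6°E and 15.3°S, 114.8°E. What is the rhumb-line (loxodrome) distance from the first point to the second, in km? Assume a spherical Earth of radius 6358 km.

12901 km

Rhumb course C = atan2(Δλ, Δψ) with Δψ = ln[tan(π/4+φ₂/2)/tan(π/4+φ₁/2)] = -0.6772, Δλ = +1.9583 → C = 109.08°
d = R·|Δφ| / |cos C| = 6358·0.66323 / 0.32685 = 12901 km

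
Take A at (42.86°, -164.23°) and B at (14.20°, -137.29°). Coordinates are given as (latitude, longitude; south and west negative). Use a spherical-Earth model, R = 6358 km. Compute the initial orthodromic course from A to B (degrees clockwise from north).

132.9°

N = sin Δλ·cos φ₂ = +0.4392;  D = cos φ₁ sin φ₂ − sin φ₁ cos φ₂ cos Δλ = -0.4081
initial course = atan2(N, D) = 132.89°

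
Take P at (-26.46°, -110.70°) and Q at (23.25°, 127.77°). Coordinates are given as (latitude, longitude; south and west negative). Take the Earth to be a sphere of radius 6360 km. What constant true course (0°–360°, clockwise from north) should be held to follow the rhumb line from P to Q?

292.9°

Meridional parts: M(φ₁)=-0.4792, M(φ₂)=+0.4174 → ΔM = +0.8966;  Δλ = -2.1211 rad
tan C = Δλ / ΔM = -2.3658 → C = 292.91°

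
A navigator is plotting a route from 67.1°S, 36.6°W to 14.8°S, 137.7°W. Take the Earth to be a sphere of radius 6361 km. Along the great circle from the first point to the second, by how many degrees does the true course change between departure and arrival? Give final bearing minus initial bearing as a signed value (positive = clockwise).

At departure: θ₁ = atan2(sin Δλ cos φ₂, cos φ₁ sin φ₂ − sin φ₁ cos φ₂ cos Δλ) = 254.07°
At arrival: θ₂ = atan2(sin Δλ cos φ₁, −cos φ₂ sin φ₁ + sin φ₂ cos φ₁ cos Δλ) = 337.23°
Δθ = θ₂ − θ₁ = +83.2°

+83.2°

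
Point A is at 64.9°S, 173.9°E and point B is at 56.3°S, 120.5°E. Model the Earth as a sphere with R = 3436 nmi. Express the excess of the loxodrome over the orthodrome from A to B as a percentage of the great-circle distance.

Great circle: σ = 0.4652 rad → d_gc = Rσ = 1598.5 nmi
Rhumb: Δφ = +0.1501, Δλ = -0.9320, Δψ = +0.3079, q = Δφ/Δψ = 0.4875 → d_rh = R√(Δφ²+q²Δλ²) = 1644.2 nmi
Excess = (1644.2 − 1598.5) / 1598.5 = 45.7 / 1598.5 = 2.86% ≈ 2.9%

2.9%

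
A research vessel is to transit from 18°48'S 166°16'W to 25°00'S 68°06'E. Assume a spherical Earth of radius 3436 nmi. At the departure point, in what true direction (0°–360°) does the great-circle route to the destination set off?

θ = atan2( sin Δλ·cos φ₂ ,  cos φ₁ sin φ₂ − sin φ₁ cos φ₂ cos Δλ )
  = atan2(-0.7366, -0.5702) = 232.26°

232.3°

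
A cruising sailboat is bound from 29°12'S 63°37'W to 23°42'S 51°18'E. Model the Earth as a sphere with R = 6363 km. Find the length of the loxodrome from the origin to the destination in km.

11436 km

Δψ = ln[tan(π/4+φ₂/2)/tan(π/4+φ₁/2)] = +0.1073;  Δφ = +0.0960 rad,  Δλ = +2.0057 rad
q = Δφ/Δψ = 0.8948
d = R·√(Δφ² + q²Δλ²) = 6363·1.79726 = 11436 km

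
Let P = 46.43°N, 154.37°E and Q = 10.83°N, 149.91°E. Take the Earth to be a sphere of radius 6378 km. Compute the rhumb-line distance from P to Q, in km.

3986 km

Δψ = ln[tan(π/4+φ₂/2)/tan(π/4+φ₁/2)] = -0.7270;  Δφ = -0.6213 rad,  Δλ = -0.0778 rad
q = Δφ/Δψ = 0.8547
d = R·√(Δφ² + q²Δλ²) = 6378·0.62489 = 3986 km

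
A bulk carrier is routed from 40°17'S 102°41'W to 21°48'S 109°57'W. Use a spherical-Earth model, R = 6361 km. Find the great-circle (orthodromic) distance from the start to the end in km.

2163 km

Haversine: a = sin²(Δφ/2)+cos φ₁ cos φ₂ sin²(Δλ/2) = 0.02864;  σ = 2·atan2(√a,√(1−a))
σ = 19.485° → d = Rσ = 6361·0.34008 = 2163 km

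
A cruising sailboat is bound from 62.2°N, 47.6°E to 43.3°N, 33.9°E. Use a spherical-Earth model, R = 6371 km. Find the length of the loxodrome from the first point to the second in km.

Rhumb course C = atan2(Δλ, Δψ) with Δψ = ln[tan(π/4+φ₂/2)/tan(π/4+φ₁/2)] = -0.5564, Δλ = -0.2391 → C = 203.25°
d = R·|Δφ| / |cos C| = 6371·0.32987 / 0.91876 = 2287 km

2287 km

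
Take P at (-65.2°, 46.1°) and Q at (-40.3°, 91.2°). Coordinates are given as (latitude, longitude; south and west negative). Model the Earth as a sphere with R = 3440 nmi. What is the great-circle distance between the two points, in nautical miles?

Haversine: a = sin²(Δφ/2)+cos φ₁ cos φ₂ sin²(Δλ/2) = 0.09352;  σ = 2·atan2(√a,√(1−a))
σ = 35.615° → d = Rσ = 3440·0.62159 = 2138 nmi

2138 nmi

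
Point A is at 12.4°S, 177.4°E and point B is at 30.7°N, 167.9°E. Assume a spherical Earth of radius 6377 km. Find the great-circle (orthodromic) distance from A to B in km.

cos σ = sin φ₁ sin φ₂ + cos φ₁ cos φ₂ cos Δλ
      = sin(-12.40°)sin(30.70°) + cos(-12.40°)cos(30.70°)cos(-9.50°) = 0.7186
σ = 44.057° → d = Rσ = 6377·0.76894 = 4904 km

4904 km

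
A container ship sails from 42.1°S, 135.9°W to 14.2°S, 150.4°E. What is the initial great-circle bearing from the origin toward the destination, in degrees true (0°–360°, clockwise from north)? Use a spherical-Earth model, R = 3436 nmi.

θ = atan2( sin Δλ·cos φ₂ ,  cos φ₁ sin φ₂ − sin φ₁ cos φ₂ cos Δλ )
  = atan2(-0.9305, +0.0004) = 270.02°

270.0°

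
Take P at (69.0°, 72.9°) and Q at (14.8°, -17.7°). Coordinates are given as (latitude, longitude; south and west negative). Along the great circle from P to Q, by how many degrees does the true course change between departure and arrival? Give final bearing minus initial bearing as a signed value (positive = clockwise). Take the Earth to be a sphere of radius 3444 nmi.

-74.3°

Initial bearing θ₁ = atan2(sin Δλ cos φ₂, cos φ₁ sin φ₂ − sin φ₁ cos φ₂ cos Δλ) = 275.96°
Final bearing θ₂ = (initial bearing from the destination back to the start) + 180° = 201.63°
Δθ = θ₂ − θ₁ = -74.3°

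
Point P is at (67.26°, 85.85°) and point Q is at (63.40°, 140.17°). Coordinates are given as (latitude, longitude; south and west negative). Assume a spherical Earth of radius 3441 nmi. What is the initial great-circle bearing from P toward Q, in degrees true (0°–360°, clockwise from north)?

θ = atan2( sin Δλ·cos φ₂ ,  cos φ₁ sin φ₂ − sin φ₁ cos φ₂ cos Δλ )
  = atan2(+0.3637, +0.1048) = 73.93°

73.9°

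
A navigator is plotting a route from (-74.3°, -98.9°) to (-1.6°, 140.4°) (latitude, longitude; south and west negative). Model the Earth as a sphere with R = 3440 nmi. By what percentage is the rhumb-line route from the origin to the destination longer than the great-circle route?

10.9%

Great circle: σ = 1.6822 rad → d_gc = Rσ = 5786.9 nmi
Rhumb: Δφ = +1.2689, Δλ = -2.1066, Δψ = +1.9535, q = Δφ/Δψ = 0.6495 → d_rh = R√(Δφ²+q²Δλ²) = 6419.3 nmi
Excess = (6419.3 − 5786.9) / 5786.9 = 632.4 / 5786.9 = 10.93% ≈ 10.9%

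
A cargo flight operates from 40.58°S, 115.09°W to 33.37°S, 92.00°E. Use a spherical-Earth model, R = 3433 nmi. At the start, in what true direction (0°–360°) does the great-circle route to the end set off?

N = sin Δλ·cos φ₂ = -0.3803;  D = cos φ₁ sin φ₂ − sin φ₁ cos φ₂ cos Δλ = -0.9014
initial course = atan2(N, D) = 202.88°

202.9°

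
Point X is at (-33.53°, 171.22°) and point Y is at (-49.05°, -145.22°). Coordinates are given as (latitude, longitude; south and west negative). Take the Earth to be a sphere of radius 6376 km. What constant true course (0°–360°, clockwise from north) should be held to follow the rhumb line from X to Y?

115.5°

Δψ = ln[tan(π/4+φ₂/2)/tan(π/4+φ₁/2)] = -0.3633
Δλ = +0.7603 rad (taken the short way round)
course = atan2(Δλ, Δψ) = 115.54°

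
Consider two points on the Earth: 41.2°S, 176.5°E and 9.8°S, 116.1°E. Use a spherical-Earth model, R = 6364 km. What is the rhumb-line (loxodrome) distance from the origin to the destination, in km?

Δψ = ln[tan(π/4+φ₂/2)/tan(π/4+φ₁/2)] = +0.6186;  Δφ = +0.5480 rad,  Δλ = -1.0542 rad
q = Δφ/Δψ = 0.8859
d = R·√(Δφ² + q²Δλ²) = 6364·1.08283 = 6891 km

6891 km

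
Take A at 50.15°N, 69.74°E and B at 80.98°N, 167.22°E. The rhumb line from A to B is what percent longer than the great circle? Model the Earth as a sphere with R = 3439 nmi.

Great circle: σ = 0.7300 rad → d_gc = Rσ = 2510.6 nmi
Rhumb: Δφ = +0.5381, Δλ = +1.7013, Δψ = +1.5251, q = Δφ/Δψ = 0.3528 → d_rh = R√(Δφ²+q²Δλ²) = 2772.3 nmi
Excess = (2772.3 − 2510.6) / 2510.6 = 261.7 / 2510.6 = 10.42% ≈ 10.4%

10.4%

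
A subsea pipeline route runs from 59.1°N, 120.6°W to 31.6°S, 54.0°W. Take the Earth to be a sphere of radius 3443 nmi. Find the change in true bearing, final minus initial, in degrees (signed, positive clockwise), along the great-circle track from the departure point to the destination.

+25.1°

At departure: θ₁ = atan2(sin Δλ cos φ₂, cos φ₁ sin φ₂ − sin φ₁ cos φ₂ cos Δλ) = 125.59°
At arrival: θ₂ = atan2(sin Δλ cos φ₁, −cos φ₂ sin φ₁ + sin φ₂ cos φ₁ cos Δλ) = 150.64°
Δθ = θ₂ − θ₁ = +25.1°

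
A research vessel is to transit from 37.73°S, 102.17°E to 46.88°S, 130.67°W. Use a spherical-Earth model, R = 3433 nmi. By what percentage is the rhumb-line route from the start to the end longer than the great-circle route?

Great circle: σ = 1.4504 rad → d_gc = Rσ = 4979.2 nmi
Rhumb: Δφ = -0.1597, Δλ = +2.2194, Δψ = -0.2165, q = Δφ/Δψ = 0.7375 → d_rh = R√(Δφ²+q²Δλ²) = 5645.6 nmi
Excess = (5645.6 − 4979.2) / 4979.2 = 666.4 / 4979.2 = 13.38% ≈ 13.4%

13.4%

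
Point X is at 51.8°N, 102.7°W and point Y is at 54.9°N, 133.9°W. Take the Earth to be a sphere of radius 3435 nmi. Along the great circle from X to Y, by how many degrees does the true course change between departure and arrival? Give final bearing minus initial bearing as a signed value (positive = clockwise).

At departure: θ₁ = atan2(sin Δλ cos φ₂, cos φ₁ sin φ₂ − sin φ₁ cos φ₂ cos Δλ) = 291.85°
At arrival: θ₂ = atan2(sin Δλ cos φ₁, −cos φ₂ sin φ₁ + sin φ₂ cos φ₁ cos Δλ) = 266.59°
Δθ = θ₂ − θ₁ = -25.3°

-25.3°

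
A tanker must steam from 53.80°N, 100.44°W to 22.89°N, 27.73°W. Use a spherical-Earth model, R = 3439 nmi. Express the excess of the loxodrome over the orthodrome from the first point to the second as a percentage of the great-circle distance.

Great circle: σ = 1.0752 rad → d_gc = Rσ = 3697.5 nmi
Rhumb: Δφ = -0.5395, Δλ = +1.2690, Δψ = -0.7077, q = Δφ/Δψ = 0.7623 → d_rh = R√(Δφ²+q²Δλ²) = 3809.3 nmi
Excess = (3809.3 − 3697.5) / 3697.5 = 111.8 / 3697.5 = 3.02% ≈ 3.0%

3.0%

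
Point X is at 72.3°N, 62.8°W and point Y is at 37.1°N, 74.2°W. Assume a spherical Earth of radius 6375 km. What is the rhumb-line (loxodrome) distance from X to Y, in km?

Rhumb course C = atan2(Δλ, Δψ) with Δψ = ln[tan(π/4+φ₂/2)/tan(π/4+φ₁/2)] = -1.1616, Δλ = -0.1990 → C = 189.72°
d = R·|Δφ| / |cos C| = 6375·0.61436 / 0.98565 = 3974 km

3974 km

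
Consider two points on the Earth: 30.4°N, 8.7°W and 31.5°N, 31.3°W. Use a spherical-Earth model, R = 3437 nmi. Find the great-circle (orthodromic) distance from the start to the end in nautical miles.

1162 nmi

Haversine: a = sin²(Δφ/2)+cos φ₁ cos φ₂ sin²(Δλ/2) = 0.02833;  σ = 2·atan2(√a,√(1−a))
σ = 19.379° → d = Rσ = 3437·0.33823 = 1162 nmi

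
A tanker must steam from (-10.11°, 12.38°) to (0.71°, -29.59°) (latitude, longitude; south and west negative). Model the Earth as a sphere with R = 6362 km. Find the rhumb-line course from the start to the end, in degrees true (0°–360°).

284.5°

Δψ = ln[tan(π/4+φ₂/2)/tan(π/4+φ₁/2)] = +0.1898
Δλ = -0.7325 rad (taken the short way round)
course = atan2(Δλ, Δψ) = 284.52°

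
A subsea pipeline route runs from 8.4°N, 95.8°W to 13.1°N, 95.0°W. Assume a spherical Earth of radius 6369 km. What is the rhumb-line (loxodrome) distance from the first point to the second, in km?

530 km

Δψ = ln[tan(π/4+φ₂/2)/tan(π/4+φ₁/2)] = +0.0835;  Δφ = +0.0820 rad,  Δλ = +0.0140 rad
q = Δφ/Δψ = 0.9822
d = R·√(Δφ² + q²Δλ²) = 6369·0.08317 = 530 km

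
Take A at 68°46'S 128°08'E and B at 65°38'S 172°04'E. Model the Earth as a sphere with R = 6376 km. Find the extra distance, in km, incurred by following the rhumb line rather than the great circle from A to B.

40 km

Great circle: cos σ = sin φ₁ sin φ₂ + cos φ₁ cos φ₂ cos Δλ,  σ = 0.2954 rad → d_gc = 1883.4 km
Rhumb line: Δψ = +0.1413, q = Δφ/Δψ = 0.3869, d_rh = R√(Δφ²+q²Δλ²) = 1923.5 km
Excess = 1923.5 − 1883.4 = 40.1 ≈ 40 km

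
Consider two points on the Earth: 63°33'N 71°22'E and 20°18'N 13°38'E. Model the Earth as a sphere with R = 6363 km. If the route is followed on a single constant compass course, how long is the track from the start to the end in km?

Rhumb course C = atan2(Δλ, Δψ) with Δψ = ln[tan(π/4+φ₂/2)/tan(π/4+φ₁/2)] = -1.0862, Δλ = -1.0076 → C = 222.85°
d = R·|Δφ| / |cos C| = 6363·0.75485 / 0.73312 = 6552 km

6552 km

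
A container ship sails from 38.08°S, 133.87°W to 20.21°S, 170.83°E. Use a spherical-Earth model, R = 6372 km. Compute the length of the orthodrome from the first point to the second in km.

5637 km

Haversine: a = sin²(Δφ/2)+cos φ₁ cos φ₂ sin²(Δλ/2) = 0.18321;  σ = 2·atan2(√a,√(1−a))
σ = 50.685° → d = Rσ = 6372·0.88462 = 5637 km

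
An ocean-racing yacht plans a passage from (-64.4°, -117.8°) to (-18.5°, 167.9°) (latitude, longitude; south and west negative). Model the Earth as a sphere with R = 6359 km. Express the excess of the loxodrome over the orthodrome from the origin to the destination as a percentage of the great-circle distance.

3.7%

Great circle: σ = 1.1625 rad → d_gc = Rσ = 7392.4 km
Rhumb: Δφ = +0.8011, Δλ = -1.2968, Δψ = +1.1533, q = Δφ/Δψ = 0.6946 → d_rh = R√(Δφ²+q²Δλ²) = 7665.6 km
Excess = (7665.6 − 7392.4) / 7392.4 = 273.2 / 7392.4 = 3.70% ≈ 3.7%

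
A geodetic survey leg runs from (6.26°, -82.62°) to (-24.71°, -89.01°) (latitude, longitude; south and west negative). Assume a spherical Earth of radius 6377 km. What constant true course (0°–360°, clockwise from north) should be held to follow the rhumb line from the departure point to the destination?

191.4°

Meridional parts: M(φ₁)=+0.1095, M(φ₂)=-0.4453 → ΔM = -0.5548;  Δλ = -0.1115 rad
tan C = Δλ / ΔM = +0.2010 → C = 191.37°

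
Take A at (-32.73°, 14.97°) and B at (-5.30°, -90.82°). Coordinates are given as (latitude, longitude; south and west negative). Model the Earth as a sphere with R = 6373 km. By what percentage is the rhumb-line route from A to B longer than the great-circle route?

Great circle: σ = 1.7497 rad → d_gc = Rσ = 11151.1 km
Rhumb: Δφ = +0.4787, Δλ = -1.8464, Δψ = +0.5125, q = Δφ/Δψ = 0.9342 → d_rh = R√(Δφ²+q²Δλ²) = 11407.9 km
Excess = (11407.9 − 11151.1) / 11151.1 = 256.8 / 11151.1 = 2.30% ≈ 2.3%

2.3%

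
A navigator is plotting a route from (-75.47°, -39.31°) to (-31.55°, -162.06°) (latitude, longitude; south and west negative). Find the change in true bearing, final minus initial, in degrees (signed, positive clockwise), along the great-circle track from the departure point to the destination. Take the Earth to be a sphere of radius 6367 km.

+115.6°

At departure: θ₁ = atan2(sin Δλ cos φ₂, cos φ₁ sin φ₂ − sin φ₁ cos φ₂ cos Δλ) = 231.14°
At arrival: θ₂ = atan2(sin Δλ cos φ₁, −cos φ₂ sin φ₁ + sin φ₂ cos φ₁ cos Δλ) = 346.75°
Δθ = θ₂ − θ₁ = +115.6°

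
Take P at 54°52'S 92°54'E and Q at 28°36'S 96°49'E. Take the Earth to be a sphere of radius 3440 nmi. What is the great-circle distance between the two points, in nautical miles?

cos σ = sin φ₁ sin φ₂ + cos φ₁ cos φ₂ cos Δλ
      = sin(-54.87°)sin(-28.60°) + cos(-54.87°)cos(-28.60°)cos(3.92°) = 0.8956
σ = 26.419° → d = Rσ = 3440·0.46110 = 1586 nmi

1586 nmi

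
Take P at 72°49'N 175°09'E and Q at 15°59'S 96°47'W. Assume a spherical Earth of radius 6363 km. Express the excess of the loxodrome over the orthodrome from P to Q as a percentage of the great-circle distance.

3.9%

Great circle: σ = 1.8271 rad → d_gc = Rσ = 11625.7 km
Rhumb: Δφ = -1.5499, Δλ = +1.5371, Δψ = -2.1726, q = Δφ/Δψ = 0.7134 → d_rh = R√(Δφ²+q²Δλ²) = 12080.2 km
Excess = (12080.2 − 11625.7) / 11625.7 = 454.5 / 11625.7 = 3.91% ≈ 3.9%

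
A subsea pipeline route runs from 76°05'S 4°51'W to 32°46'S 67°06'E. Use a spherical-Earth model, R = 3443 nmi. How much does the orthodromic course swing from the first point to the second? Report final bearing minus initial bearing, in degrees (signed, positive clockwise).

Initial bearing θ₁ = atan2(sin Δλ cos φ₂, cos φ₁ sin φ₂ − sin φ₁ cos φ₂ cos Δλ) = 81.27°
Final bearing θ₂ = (initial bearing from the destination back to the start) + 180° = 16.42°
Δθ = θ₂ − θ₁ = -64.9°

-64.9°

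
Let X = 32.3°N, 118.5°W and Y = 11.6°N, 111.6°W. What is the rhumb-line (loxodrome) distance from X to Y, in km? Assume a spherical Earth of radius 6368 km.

2407 km

Δψ = ln[tan(π/4+φ₂/2)/tan(π/4+φ₁/2)] = -0.3924;  Δφ = -0.3613 rad,  Δλ = +0.1204 rad
q = Δφ/Δψ = 0.9208
d = R·√(Δφ² + q²Δλ²) = 6368·0.37792 = 2407 km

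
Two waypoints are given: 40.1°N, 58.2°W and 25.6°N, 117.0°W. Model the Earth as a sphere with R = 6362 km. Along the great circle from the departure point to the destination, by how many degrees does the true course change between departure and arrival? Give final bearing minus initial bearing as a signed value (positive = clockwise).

Initial bearing θ₁ = atan2(sin Δλ cos φ₂, cos φ₁ sin φ₂ − sin φ₁ cos φ₂ cos Δλ) = 272.20°
Final bearing θ₂ = (initial bearing from the destination back to the start) + 180° = 237.95°
Δθ = θ₂ − θ₁ = -34.2°

-34.2°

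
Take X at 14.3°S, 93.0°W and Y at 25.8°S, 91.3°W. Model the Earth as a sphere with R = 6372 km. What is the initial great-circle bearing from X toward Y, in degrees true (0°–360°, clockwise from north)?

θ = atan2( sin Δλ·cos φ₂ ,  cos φ₁ sin φ₂ − sin φ₁ cos φ₂ cos Δλ )
  = atan2(+0.0267, -0.1995) = 172.37°

172.4°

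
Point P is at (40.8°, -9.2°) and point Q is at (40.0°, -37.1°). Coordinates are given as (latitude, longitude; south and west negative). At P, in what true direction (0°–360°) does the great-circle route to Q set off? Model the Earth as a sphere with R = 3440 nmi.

277.0°

θ = atan2( sin Δλ·cos φ₂ ,  cos φ₁ sin φ₂ − sin φ₁ cos φ₂ cos Δλ )
  = atan2(-0.3585, +0.0442) = 277.03°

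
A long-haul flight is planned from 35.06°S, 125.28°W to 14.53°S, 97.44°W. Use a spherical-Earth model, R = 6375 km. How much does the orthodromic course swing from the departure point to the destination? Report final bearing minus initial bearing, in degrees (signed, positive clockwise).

Initial bearing θ₁ = atan2(sin Δλ cos φ₂, cos φ₁ sin φ₂ − sin φ₁ cos φ₂ cos Δλ) = 57.65°
Final bearing θ₂ = (initial bearing from the destination back to the start) + 180° = 45.59°
Δθ = θ₂ − θ₁ = -12.1°

-12.1°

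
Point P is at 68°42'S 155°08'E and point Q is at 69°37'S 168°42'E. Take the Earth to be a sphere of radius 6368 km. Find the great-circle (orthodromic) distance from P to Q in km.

545 km

cos σ = sin φ₁ sin φ₂ + cos φ₁ cos φ₂ cos Δλ
      = sin(-68.70°)sin(-69.62°) + cos(-68.70°)cos(-69.62°)cos(13.57°) = 0.9963
σ = 4.902° → d = Rσ = 6368·0.08556 = 545 km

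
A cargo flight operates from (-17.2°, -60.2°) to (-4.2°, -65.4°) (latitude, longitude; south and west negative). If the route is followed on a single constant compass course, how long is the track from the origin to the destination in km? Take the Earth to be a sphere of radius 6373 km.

1553 km

Rhumb course C = atan2(Δλ, Δψ) with Δψ = ln[tan(π/4+φ₂/2)/tan(π/4+φ₁/2)] = +0.2314, Δλ = -0.0908 → C = 338.59°
d = R·|Δφ| / |cos C| = 6373·0.22689 / 0.93098 = 1553 km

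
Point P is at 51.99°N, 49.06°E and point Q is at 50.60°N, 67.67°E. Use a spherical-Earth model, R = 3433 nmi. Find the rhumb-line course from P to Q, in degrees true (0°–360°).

96.8°

Meridional parts: M(φ₁)=+1.0659, M(φ₂)=+1.0271 → ΔM = -0.0388;  Δλ = +0.3248 rad
tan C = Δλ / ΔM = -8.3711 → C = 96.81°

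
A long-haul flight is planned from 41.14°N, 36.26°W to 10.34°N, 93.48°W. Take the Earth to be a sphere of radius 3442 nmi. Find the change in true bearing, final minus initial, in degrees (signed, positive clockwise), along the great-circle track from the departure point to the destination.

-27.6°

At departure: θ₁ = atan2(sin Δλ cos φ₂, cos φ₁ sin φ₂ − sin φ₁ cos φ₂ cos Δλ) = 255.41°
At arrival: θ₂ = atan2(sin Δλ cos φ₁, −cos φ₂ sin φ₁ + sin φ₂ cos φ₁ cos Δλ) = 227.80°
Δθ = θ₂ − θ₁ = -27.6°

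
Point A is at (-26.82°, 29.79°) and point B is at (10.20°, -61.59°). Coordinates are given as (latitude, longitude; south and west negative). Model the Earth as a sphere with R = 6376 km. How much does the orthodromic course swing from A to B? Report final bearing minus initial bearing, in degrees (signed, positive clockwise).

Initial bearing θ₁ = atan2(sin Δλ cos φ₂, cos φ₁ sin φ₂ − sin φ₁ cos φ₂ cos Δλ) = 278.52°
Final bearing θ₂ = (initial bearing from the destination back to the start) + 180° = 296.26°
Δθ = θ₂ − θ₁ = +17.7°

+17.7°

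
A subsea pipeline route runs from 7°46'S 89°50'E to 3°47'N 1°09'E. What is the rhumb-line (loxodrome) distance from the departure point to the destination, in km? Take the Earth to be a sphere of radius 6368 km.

9917 km

Rhumb course C = atan2(Δλ, Δψ) with Δψ = ln[tan(π/4+φ₂/2)/tan(π/4+φ₁/2)] = +0.2021, Δλ = -1.5478 → C = 277.44°
d = R·|Δφ| / |cos C| = 6368·0.20159 / 0.12944 = 9917 km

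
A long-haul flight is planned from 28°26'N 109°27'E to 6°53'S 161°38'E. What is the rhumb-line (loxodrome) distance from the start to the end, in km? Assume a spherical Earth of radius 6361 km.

6831 km

Δψ = ln[tan(π/4+φ₂/2)/tan(π/4+φ₁/2)] = -0.6384;  Δφ = -0.6164 rad,  Δλ = +0.9108 rad
q = Δφ/Δψ = 0.9655
d = R·√(Δφ² + q²Δλ²) = 6361·1.07389 = 6831 km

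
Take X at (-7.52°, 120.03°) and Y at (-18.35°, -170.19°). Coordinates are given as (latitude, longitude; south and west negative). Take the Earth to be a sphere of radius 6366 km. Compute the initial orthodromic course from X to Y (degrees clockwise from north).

106.8°

N = sin Δλ·cos φ₂ = +0.8907;  D = cos φ₁ sin φ₂ − sin φ₁ cos φ₂ cos Δλ = -0.2692
initial course = atan2(N, D) = 106.82°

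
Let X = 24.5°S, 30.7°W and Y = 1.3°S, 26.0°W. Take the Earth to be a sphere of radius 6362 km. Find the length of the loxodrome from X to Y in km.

2625 km

Rhumb course C = atan2(Δλ, Δψ) with Δψ = ln[tan(π/4+φ₂/2)/tan(π/4+φ₁/2)] = +0.4186, Δλ = +0.0820 → C = 11.09°
d = R·|Δφ| / |cos C| = 6362·0.40492 / 0.98133 = 2625 km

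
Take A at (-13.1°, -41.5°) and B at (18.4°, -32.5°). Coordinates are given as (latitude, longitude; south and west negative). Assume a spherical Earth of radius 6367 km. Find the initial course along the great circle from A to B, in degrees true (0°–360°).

15.9°

N = sin Δλ·cos φ₂ = +0.1484;  D = cos φ₁ sin φ₂ − sin φ₁ cos φ₂ cos Δλ = +0.5199
initial course = atan2(N, D) = 15.94°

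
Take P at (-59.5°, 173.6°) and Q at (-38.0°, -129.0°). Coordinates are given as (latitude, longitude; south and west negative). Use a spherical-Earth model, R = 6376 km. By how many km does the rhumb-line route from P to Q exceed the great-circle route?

Great circle: cos σ = sin φ₁ sin φ₂ + cos φ₁ cos φ₂ cos Δλ,  σ = 0.7288 rad → d_gc = 4647.1 km
Rhumb line: Δψ = +0.5816, q = Δφ/Δψ = 0.6451, d_rh = R√(Δφ²+q²Δλ²) = 4765.1 km
Excess = 4765.1 − 4647.1 = 118.0 ≈ 118 km

118 km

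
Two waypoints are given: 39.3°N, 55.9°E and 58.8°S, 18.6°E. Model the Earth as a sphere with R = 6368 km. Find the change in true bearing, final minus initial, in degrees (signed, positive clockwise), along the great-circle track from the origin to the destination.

At departure: θ₁ = atan2(sin Δλ cos φ₂, cos φ₁ sin φ₂ − sin φ₁ cos φ₂ cos Δλ) = 198.79°
At arrival: θ₂ = atan2(sin Δλ cos φ₁, −cos φ₂ sin φ₁ + sin φ₂ cos φ₁ cos Δλ) = 208.75°
Δθ = θ₂ − θ₁ = +10.0°

+10.0°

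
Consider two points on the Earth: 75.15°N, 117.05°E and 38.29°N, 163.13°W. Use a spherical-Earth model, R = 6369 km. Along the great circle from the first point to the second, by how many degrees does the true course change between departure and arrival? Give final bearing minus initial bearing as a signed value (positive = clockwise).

+72.8°

At departure: θ₁ = atan2(sin Δλ cos φ₂, cos φ₁ sin φ₂ − sin φ₁ cos φ₂ cos Δλ) = 88.17°
At arrival: θ₂ = atan2(sin Δλ cos φ₁, −cos φ₂ sin φ₁ + sin φ₂ cos φ₁ cos Δλ) = 160.95°
Δθ = θ₂ − θ₁ = +72.8°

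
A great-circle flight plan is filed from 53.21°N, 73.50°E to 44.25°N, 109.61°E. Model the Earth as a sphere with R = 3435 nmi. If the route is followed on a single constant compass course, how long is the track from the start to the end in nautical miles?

Δψ = ln[tan(π/4+φ₂/2)/tan(π/4+φ₁/2)] = -0.2380;  Δφ = -0.1564 rad,  Δλ = +0.6302 rad
q = Δφ/Δψ = 0.6572
d = R·√(Δφ² + q²Δλ²) = 3435·0.44272 = 1521 nmi

1521 nmi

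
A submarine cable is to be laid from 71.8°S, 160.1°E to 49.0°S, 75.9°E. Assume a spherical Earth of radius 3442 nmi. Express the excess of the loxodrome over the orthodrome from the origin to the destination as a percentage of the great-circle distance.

Great circle: σ = 0.7412 rad → d_gc = Rσ = 2551.2 nmi
Rhumb: Δφ = +0.3979, Δλ = -1.4696, Δψ = +0.8477, q = Δφ/Δψ = 0.4694 → d_rh = R√(Δφ²+q²Δλ²) = 2741.2 nmi
Excess = (2741.2 − 2551.2) / 2551.2 = 190.0 / 2551.2 = 7.447% ≈ 7.4%

7.4%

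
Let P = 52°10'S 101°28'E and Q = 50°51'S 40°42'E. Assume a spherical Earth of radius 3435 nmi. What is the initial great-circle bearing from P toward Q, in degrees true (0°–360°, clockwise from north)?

247.2°

N = sin Δλ·cos φ₂ = -0.5509;  D = cos φ₁ sin φ₂ − sin φ₁ cos φ₂ cos Δλ = -0.2321
initial course = atan2(N, D) = 247.15°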